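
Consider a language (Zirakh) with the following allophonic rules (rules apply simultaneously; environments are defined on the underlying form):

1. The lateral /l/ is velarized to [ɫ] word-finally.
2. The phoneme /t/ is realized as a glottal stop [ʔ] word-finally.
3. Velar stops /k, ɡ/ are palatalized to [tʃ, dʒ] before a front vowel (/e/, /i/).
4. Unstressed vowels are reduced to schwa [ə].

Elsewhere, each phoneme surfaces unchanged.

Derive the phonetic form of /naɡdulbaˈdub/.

/n/ (word-initial): no rule targets it → [n].
/a/ (between /n/ and /ɡ/): in an unstressed syllable, so rule 4 applies → [ə].
/ɡ/ (between /a/ and /d/): rule 3 targets it, but not before a front vowel → unchanged [ɡ].
/d/ (between /ɡ/ and /u/) is unaffected → [d].
/u/ (between /d/ and /l/): in an unstressed syllable, so rule 4 applies → [ə].
/l/ — between /u/ and /b/; rule 1 does not apply here → [l].
/b/ (between /l/ and /a/): no rule targets it → [b].
/a/ meets the environment for rule 4 (in an unstressed syllable) → [ə].
/d/ stays [d].
/u/ (between /d/ and /b/) fails the environment for rule 4, so it stays [u].
/b/ stays [b].

[nəɡdəlbəˈdub]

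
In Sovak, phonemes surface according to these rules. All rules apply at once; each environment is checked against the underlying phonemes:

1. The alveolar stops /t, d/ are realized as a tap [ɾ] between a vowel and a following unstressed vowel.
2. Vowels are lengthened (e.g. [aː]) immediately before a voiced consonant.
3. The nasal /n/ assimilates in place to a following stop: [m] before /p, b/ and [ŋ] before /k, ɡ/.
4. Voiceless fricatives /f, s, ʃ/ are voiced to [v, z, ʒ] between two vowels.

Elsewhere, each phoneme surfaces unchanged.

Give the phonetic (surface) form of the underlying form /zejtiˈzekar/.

/z/ — not in any rule's target class → [z].
/e/ — between /z/ and /j/, before a voiced consonant — surfaces as [eː] (rule 2).
/j/ stays [j].
/t/ (between /j/ and /i/) is in the target of rule 1 but the environment (between a vowel and a following unstressed vowel) is not met → [t].
/i/ (between /t/ and /z/): before a voiced consonant, so rule 2 applies → [iː].
/z/ stays [z].
/e/ — between /z/ and /k/; rule 2 does not apply here → [e].
/k/ — not in any rule's target class → [k].
/a/ (between /k/ and /r/) occurs before a voiced consonant → [aː] by rule 2.
/r/ stays [r].

[zeːjtiːˈzekaːr]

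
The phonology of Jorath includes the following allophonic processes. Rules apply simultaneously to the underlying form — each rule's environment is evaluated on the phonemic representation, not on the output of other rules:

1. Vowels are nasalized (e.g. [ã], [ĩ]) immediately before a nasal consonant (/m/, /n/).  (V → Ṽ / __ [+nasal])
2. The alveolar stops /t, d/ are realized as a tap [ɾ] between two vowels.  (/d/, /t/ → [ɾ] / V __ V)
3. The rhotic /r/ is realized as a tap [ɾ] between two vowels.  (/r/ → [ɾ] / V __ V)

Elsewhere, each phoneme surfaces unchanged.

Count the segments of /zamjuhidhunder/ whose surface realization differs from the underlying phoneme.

2

Segments that undergo a rule: /a/ → [ã] (rule 1); /u/ → [ũ] (rule 1).
All other segments surface unchanged.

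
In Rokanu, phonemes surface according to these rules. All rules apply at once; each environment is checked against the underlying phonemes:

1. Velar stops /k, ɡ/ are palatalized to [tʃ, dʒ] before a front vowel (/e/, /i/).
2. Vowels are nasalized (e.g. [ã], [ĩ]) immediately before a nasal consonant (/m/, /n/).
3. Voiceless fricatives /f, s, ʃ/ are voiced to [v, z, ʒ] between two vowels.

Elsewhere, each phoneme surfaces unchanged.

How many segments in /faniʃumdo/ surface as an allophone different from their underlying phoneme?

3

Segments that undergo a rule: /a/ → [ã] (rule 2); /ʃ/ → [ʒ] (rule 3); /u/ → [ũ] (rule 2).
All other segments surface unchanged.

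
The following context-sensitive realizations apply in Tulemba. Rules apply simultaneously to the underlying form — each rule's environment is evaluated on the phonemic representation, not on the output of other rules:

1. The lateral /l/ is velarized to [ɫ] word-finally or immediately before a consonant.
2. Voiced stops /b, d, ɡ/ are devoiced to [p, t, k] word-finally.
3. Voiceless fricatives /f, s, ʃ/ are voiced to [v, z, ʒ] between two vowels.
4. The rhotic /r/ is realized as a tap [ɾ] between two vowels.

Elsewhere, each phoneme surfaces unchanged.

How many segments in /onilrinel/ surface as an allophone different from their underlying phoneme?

Segments that undergo a rule: /l/ → [ɫ] (rule 1); /l/ → [ɫ] (rule 1).
All other segments surface unchanged.

2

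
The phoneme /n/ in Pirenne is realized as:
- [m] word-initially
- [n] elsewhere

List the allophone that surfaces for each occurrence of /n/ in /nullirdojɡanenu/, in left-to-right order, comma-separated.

[m], [n], [n]

Occurrence 1 (position 1): word-initially → [m].
Occurrence 2 (position 12): no conditioning environment matches → elsewhere allophone [n].
Occurrence 3 (position 14): no conditioning environment matches → elsewhere allophone [n].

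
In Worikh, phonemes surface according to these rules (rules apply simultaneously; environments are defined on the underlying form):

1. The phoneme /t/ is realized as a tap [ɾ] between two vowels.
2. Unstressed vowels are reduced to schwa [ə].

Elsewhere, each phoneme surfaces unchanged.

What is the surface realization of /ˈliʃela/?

[ˈliʃələ]

/l/ stays [l].
/i/ (between /l/ and /ʃ/) fails the environment for rule 2, so it stays [i].
/ʃ/ — not in any rule's target class → [ʃ].
/e/ meets the environment for rule 2 (in an unstressed syllable) → [ə].
/l/ (between /e/ and /a/) is unaffected → [l].
/a/ — word-final, in an unstressed syllable — surfaces as [ə] (rule 2).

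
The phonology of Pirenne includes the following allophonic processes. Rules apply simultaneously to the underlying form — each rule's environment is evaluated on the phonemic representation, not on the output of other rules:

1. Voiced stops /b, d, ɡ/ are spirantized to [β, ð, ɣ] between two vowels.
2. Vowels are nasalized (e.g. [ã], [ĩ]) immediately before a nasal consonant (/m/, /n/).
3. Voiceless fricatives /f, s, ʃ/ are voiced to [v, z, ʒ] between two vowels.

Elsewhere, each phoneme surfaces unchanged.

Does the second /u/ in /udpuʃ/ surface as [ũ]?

/u/ — between /p/ and /ʃ/; rule 2 does not apply here → [u].
The actual realization is [u], not [ũ].

No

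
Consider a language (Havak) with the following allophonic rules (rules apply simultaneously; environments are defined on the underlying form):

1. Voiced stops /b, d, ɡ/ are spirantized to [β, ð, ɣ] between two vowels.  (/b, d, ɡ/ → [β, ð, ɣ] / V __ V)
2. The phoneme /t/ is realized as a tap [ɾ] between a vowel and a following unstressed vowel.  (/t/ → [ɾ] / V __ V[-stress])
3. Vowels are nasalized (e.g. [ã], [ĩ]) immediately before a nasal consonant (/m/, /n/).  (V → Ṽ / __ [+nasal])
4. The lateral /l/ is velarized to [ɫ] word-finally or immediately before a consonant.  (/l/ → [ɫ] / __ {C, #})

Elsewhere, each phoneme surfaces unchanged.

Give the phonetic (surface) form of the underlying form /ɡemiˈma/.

[ɡẽmĩˈma]

/ɡ/ (word-initial) fails the environment for rule 1, so it stays [ɡ].
/e/ (between /ɡ/ and /m/): before a nasal consonant, so rule 3 applies → [ẽ].
/i/ (between /m/ and /m/) occurs before a nasal consonant → [ĩ] by rule 3.
/a/ (word-final) fails the environment for rule 3, so it stays [a].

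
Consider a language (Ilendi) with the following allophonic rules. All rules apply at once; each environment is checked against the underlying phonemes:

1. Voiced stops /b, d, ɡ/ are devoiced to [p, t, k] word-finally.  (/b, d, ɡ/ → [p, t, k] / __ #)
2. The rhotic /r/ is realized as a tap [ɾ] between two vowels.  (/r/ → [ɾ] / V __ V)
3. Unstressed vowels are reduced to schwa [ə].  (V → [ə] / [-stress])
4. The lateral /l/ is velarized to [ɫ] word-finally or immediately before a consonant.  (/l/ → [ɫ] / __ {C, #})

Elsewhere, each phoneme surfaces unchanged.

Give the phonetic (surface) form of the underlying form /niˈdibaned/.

/n/ — not in any rule's target class → [n].
/i/ — between /n/ and /d/, in an unstressed syllable — surfaces as [ə] (rule 3).
/d/ (between /i/ and /i/) is in the target of rule 1 but the environment (word-finally) is not met → [d].
/i/ (between /d/ and /b/) fails the environment for rule 3, so it stays [i].
/b/ (between /i/ and /a/) is in the target of rule 1 but the environment (word-finally) is not met → [b].
/a/ (between /b/ and /n/) occurs in an unstressed syllable → [ə] by rule 3.
/n/ — not in any rule's target class → [n].
Rule 3 applies to /e/ (between /n/ and /d/: in an unstressed syllable) → [ə].
/d/ — word-final, word-finally — surfaces as [t] (rule 1).

[nəˈdibənət]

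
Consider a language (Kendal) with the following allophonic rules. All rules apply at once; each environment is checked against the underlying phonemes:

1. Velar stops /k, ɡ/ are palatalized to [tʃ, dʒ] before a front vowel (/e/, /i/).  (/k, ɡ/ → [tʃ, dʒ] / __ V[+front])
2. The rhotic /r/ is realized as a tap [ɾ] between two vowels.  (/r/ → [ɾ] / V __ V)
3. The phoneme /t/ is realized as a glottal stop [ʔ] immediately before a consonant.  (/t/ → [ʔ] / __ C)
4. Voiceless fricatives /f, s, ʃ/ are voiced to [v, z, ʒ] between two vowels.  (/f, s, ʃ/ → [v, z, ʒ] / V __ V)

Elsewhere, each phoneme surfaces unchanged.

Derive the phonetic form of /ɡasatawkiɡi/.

/ɡ/ (word-initial) fails the environment for rule 1, so it stays [ɡ].
Rule 4 applies to /s/ (between /a/ and /a/: between two vowels) → [z].
/t/ (between /a/ and /a/) fails the environment for rule 3, so it stays [t].
/k/ meets the environment for rule 1 (before a front vowel) → [tʃ].
Rule 1 applies to /ɡ/ (between /i/ and /i/: before a front vowel) → [dʒ].

[ɡazatawtʃidʒi]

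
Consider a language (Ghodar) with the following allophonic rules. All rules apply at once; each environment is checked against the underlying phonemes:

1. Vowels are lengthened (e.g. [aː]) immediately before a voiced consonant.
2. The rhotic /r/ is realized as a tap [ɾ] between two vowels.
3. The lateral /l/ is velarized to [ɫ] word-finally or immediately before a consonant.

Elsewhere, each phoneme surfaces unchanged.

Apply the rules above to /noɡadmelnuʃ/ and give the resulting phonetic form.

/n/ (word-initial) is unaffected → [n].
/o/ — between /n/ and /ɡ/, before a voiced consonant — surfaces as [oː] (rule 1).
/ɡ/ — not in any rule's target class → [ɡ].
/a/ (between /ɡ/ and /d/): before a voiced consonant, so rule 1 applies → [aː].
/d/ stays [d].
/m/ (between /d/ and /e/) is unaffected → [m].
Rule 1 applies to /e/ (between /m/ and /l/: before a voiced consonant) → [eː].
/l/ (between /e/ and /n/): word-finally or immediately before a consonant, so rule 3 applies → [ɫ].
/n/ stays [n].
/u/ — between /n/ and /ʃ/; rule 1 does not apply here → [u].
/ʃ/ stays [ʃ].

[noːɡaːdmeːɫnuʃ]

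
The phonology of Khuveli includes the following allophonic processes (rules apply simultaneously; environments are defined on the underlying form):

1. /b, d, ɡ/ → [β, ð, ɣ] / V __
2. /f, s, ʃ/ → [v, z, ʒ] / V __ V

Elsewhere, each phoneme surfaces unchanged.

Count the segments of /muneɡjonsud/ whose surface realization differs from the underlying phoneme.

Segments that undergo a rule: /ɡ/ → [ɣ] (rule 1); /d/ → [ð] (rule 1).
All other segments surface unchanged.

2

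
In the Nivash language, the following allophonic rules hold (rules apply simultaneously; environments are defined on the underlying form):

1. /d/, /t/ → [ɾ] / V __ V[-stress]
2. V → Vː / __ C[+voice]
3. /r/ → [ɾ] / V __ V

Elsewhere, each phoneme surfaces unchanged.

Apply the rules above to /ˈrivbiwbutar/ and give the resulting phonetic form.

[ˈriːvbiːwbuɾaːr]

/r/ — word-initial; rule 3 does not apply here → [r].
Rule 2 applies to /i/ (between /r/ and /v/: before a voiced consonant) → [iː].
/v/ — not in any rule's target class → [v].
/b/ stays [b].
/i/ (between /b/ and /w/) occurs before a voiced consonant → [iː] by rule 2.
/w/ stays [w].
/b/ (between /w/ and /u/): no rule targets it → [b].
/u/ (between /b/ and /t/) fails the environment for rule 2, so it stays [u].
/t/ (between /u/ and /a/): between a vowel and a following unstressed vowel, so rule 1 applies → [ɾ].
/a/ (between /t/ and /r/) occurs before a voiced consonant → [aː] by rule 2.
/r/ — word-final; rule 3 does not apply here → [r].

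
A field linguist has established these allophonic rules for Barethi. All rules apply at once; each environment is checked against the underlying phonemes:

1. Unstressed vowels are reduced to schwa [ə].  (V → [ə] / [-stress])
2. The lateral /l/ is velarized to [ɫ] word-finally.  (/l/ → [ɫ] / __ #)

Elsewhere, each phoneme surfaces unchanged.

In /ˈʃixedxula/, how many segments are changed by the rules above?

3

Segments that undergo a rule: /e/ → [ə] (rule 1); /u/ → [ə] (rule 1); /a/ → [ə] (rule 1).
All other segments surface unchanged.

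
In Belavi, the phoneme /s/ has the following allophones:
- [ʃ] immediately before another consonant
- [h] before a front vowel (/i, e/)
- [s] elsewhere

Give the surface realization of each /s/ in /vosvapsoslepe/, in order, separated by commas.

Occurrence 1 (position 3): immediately before another consonant → [ʃ].
Occurrence 2 (position 7): no conditioning environment matches → elsewhere allophone [s].
Occurrence 3 (position 9): immediately before another consonant → [ʃ].

[ʃ], [s], [ʃ]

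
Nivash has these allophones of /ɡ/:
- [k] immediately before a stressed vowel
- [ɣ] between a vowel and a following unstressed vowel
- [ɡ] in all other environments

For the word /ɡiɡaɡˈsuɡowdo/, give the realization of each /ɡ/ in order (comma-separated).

Occurrence 1 (position 1): no conditioning environment matches → elsewhere allophone [ɡ].
Occurrence 2 (position 3): between a vowel and a following unstressed vowel → [ɣ].
Occurrence 3 (position 5): no conditioning environment matches → elsewhere allophone [ɡ].
Occurrence 4 (position 8): between a vowel and a following unstressed vowel → [ɣ].

[ɡ], [ɣ], [ɡ], [ɣ]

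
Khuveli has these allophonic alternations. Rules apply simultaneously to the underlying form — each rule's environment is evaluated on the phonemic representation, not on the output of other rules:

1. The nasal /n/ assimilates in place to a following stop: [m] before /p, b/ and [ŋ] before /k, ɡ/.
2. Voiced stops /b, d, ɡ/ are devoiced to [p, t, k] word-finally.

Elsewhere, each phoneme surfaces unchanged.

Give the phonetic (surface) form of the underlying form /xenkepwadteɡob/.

[xeŋkepwadteɡop]

/x/ stays [x].
/e/ (between /x/ and /n/): no rule targets it → [e].
Rule 1 applies to /n/ (between /e/ and /k/: before a labial or velar stop) → [ŋ].
/k/ (between /n/ and /e/) is unaffected → [k].
/e/ — not in any rule's target class → [e].
/p/ (between /e/ and /w/) is unaffected → [p].
/w/ — not in any rule's target class → [w].
/a/ (between /w/ and /d/): no rule targets it → [a].
/d/ (between /a/ and /t/) is in the target of rule 2 but the environment (word-finally) is not met → [d].
/t/ — not in any rule's target class → [t].
/e/ (between /t/ and /ɡ/): no rule targets it → [e].
/ɡ/ (between /e/ and /o/) fails the environment for rule 2, so it stays [ɡ].
/o/ (between /ɡ/ and /b/): no rule targets it → [o].
/b/ meets the environment for rule 2 (word-finally) → [p].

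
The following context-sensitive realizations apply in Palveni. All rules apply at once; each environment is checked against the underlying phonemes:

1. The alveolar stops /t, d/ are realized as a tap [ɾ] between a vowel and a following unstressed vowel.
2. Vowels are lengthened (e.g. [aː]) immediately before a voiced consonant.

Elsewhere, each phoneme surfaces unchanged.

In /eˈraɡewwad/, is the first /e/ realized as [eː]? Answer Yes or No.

Yes

/e/ — word-initial, before a voiced consonant — surfaces as [eː] (rule 2).
The actual realization is [eː], which matches [eː].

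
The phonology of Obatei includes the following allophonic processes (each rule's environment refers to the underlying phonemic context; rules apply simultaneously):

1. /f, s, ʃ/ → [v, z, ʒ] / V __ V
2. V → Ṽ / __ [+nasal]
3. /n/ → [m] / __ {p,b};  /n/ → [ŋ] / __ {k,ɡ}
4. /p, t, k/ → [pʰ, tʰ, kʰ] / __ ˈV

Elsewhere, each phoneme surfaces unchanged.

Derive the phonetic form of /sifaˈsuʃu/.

/s/ (word-initial) is in the target of rule 1 but the environment (between two vowels) is not met → [s].
/i/ (between /s/ and /f/) is in the target of rule 2 but the environment (before a nasal consonant) is not met → [i].
/f/ (between /i/ and /a/): between two vowels, so rule 1 applies → [v].
/a/ (between /f/ and /s/) fails the environment for rule 2, so it stays [a].
/s/ (between /a/ and /u/): between two vowels, so rule 1 applies → [z].
/u/ (between /s/ and /ʃ/): rule 2 targets it, but not before a nasal consonant → unchanged [u].
/ʃ/ (between /u/ and /u/): between two vowels, so rule 1 applies → [ʒ].
/u/ — word-final; rule 2 does not apply here → [u].

[sivaˈzuʒu]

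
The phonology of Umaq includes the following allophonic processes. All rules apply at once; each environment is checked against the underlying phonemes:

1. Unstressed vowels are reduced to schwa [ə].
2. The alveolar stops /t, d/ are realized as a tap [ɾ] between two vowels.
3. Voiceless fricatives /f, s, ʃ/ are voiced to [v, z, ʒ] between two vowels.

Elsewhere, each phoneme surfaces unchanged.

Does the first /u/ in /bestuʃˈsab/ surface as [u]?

No

/u/ (between /t/ and /ʃ/) occurs in an unstressed syllable → [ə] by rule 1.
The actual realization is [ə], not [u].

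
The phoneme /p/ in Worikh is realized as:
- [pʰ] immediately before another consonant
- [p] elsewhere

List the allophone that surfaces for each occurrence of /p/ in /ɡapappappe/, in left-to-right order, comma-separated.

[p], [pʰ], [p], [pʰ], [p]

Occurrence 1 (position 3): no conditioning environment matches → elsewhere allophone [p].
Occurrence 2 (position 5): immediately before another consonant → [pʰ].
Occurrence 3 (position 6): no conditioning environment matches → elsewhere allophone [p].
Occurrence 4 (position 8): immediately before another consonant → [pʰ].
Occurrence 5 (position 9): no conditioning environment matches → elsewhere allophone [p].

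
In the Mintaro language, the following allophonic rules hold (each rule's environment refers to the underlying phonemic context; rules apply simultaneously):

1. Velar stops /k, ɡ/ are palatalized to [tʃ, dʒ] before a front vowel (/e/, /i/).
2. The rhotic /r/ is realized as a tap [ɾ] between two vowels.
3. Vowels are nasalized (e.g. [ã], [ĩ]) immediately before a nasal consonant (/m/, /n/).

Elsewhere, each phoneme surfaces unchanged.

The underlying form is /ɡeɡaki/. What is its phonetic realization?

/ɡ/ meets the environment for rule 1 (before a front vowel) → [dʒ].
/e/ (between /ɡ/ and /ɡ/): rule 3 targets it, but not before a nasal consonant → unchanged [e].
/ɡ/ (between /e/ and /a/) is in the target of rule 1 but the environment (before a front vowel) is not met → [ɡ].
/a/ — between /ɡ/ and /k/; rule 3 does not apply here → [a].
/k/ (between /a/ and /i/) occurs before a front vowel → [tʃ] by rule 1.
/i/ (word-final): rule 3 targets it, but not before a nasal consonant → unchanged [i].

[dʒeɡatʃi]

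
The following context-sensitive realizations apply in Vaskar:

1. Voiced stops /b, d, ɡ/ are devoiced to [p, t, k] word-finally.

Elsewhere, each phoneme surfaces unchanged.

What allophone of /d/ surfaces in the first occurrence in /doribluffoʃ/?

[d]

/d/ (word-initial) is in the target of rule 1 but the environment (word-finally) is not met → [d].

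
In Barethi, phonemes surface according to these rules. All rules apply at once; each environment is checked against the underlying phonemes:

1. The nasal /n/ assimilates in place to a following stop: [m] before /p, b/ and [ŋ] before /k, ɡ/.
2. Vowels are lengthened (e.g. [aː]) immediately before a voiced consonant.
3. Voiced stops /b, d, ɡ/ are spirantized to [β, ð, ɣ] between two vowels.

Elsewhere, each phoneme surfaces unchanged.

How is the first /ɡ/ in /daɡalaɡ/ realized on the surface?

/ɡ/ (between /a/ and /a/): between two vowels, so rule 3 applies → [ɣ].

[ɣ]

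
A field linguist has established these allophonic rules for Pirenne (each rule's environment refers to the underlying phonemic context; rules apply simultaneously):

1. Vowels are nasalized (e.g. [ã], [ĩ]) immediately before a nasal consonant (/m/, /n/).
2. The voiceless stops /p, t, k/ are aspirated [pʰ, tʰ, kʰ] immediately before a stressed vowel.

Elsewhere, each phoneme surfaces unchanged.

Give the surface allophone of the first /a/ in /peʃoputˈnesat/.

/a/ (between /s/ and /t/) fails the environment for rule 1, so it stays [a].

[a]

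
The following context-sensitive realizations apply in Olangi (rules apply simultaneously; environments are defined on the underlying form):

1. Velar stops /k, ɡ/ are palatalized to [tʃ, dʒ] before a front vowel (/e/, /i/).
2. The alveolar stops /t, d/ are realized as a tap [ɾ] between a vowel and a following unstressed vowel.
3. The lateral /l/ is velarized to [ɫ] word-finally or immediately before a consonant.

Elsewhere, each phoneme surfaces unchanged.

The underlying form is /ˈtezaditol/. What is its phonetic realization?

/t/ — word-initial; rule 2 does not apply here → [t].
/e/ — not in any rule's target class → [e].
/z/ (between /e/ and /a/): no rule targets it → [z].
/a/ stays [a].
/d/ (between /a/ and /i/): between a vowel and a following unstressed vowel, so rule 2 applies → [ɾ].
/i/ (between /d/ and /t/): no rule targets it → [i].
/t/ meets the environment for rule 2 (between a vowel and a following unstressed vowel) → [ɾ].
/o/ stays [o].
Rule 3 applies to /l/ (word-final: word-finally or immediately before a consonant) → [ɫ].

[ˈtezaɾiɾoɫ]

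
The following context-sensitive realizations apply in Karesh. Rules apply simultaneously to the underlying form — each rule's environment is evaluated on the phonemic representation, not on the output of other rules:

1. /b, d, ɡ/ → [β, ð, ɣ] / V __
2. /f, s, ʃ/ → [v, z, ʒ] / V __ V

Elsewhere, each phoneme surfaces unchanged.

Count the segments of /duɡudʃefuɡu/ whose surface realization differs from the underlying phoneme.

Segments that undergo a rule: /ɡ/ → [ɣ] (rule 1); /d/ → [ð] (rule 1); /f/ → [v] (rule 2); /ɡ/ → [ɣ] (rule 1).
All other segments surface unchanged.

4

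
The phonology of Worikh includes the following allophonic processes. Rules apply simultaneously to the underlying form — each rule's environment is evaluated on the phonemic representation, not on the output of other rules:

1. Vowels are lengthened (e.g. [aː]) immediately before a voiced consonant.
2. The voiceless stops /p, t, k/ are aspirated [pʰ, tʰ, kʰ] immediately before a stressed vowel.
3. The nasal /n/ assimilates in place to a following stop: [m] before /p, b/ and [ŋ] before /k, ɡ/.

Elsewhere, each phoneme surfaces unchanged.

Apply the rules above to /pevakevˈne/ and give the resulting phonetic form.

[peːvakeːvˈne]

/p/ (word-initial) is in the target of rule 2 but the environment (immediately before a stressed vowel) is not met → [p].
/e/ meets the environment for rule 1 (before a voiced consonant) → [eː].
/v/ (between /e/ and /a/): no rule targets it → [v].
/a/ — between /v/ and /k/; rule 1 does not apply here → [a].
/k/ — between /a/ and /e/; rule 2 does not apply here → [k].
/e/ meets the environment for rule 1 (before a voiced consonant) → [eː].
/v/ (between /e/ and /n/) is unaffected → [v].
/n/ (between /v/ and /e/): rule 3 targets it, but not before a labial or velar stop → unchanged [n].
/e/ (word-final) fails the environment for rule 1, so it stays [e].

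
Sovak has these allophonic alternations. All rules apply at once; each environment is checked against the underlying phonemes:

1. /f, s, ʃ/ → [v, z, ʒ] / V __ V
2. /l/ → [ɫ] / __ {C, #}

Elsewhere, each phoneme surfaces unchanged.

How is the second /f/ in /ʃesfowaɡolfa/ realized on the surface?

/f/ (between /l/ and /a/): rule 1 targets it, but not between two vowels → unchanged [f].

[f]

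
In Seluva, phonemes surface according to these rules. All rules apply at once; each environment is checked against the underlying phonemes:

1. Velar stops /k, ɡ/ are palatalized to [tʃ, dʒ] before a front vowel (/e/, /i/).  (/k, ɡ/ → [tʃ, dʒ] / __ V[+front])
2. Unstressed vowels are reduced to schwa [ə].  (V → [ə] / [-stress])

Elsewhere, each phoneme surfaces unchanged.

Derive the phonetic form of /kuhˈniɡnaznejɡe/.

/k/ (word-initial): rule 1 targets it, but not before a front vowel → unchanged [k].
/u/ (between /k/ and /h/) occurs in an unstressed syllable → [ə] by rule 2.
/h/ — not in any rule's target class → [h].
/n/ (between /h/ and /i/): no rule targets it → [n].
/i/ (between /n/ and /ɡ/): rule 2 targets it, but not in an unstressed syllable → unchanged [i].
/ɡ/ (between /i/ and /n/) is in the target of rule 1 but the environment (before a front vowel) is not met → [ɡ].
/n/ stays [n].
/a/ meets the environment for rule 2 (in an unstressed syllable) → [ə].
/z/ (between /a/ and /n/) is unaffected → [z].
/n/ (between /z/ and /e/) is unaffected → [n].
Rule 2 applies to /e/ (between /n/ and /j/: in an unstressed syllable) → [ə].
/j/ stays [j].
/ɡ/ meets the environment for rule 1 (before a front vowel) → [dʒ].
/e/ — word-final, in an unstressed syllable — surfaces as [ə] (rule 2).

[kəhˈniɡnəznəjdʒə]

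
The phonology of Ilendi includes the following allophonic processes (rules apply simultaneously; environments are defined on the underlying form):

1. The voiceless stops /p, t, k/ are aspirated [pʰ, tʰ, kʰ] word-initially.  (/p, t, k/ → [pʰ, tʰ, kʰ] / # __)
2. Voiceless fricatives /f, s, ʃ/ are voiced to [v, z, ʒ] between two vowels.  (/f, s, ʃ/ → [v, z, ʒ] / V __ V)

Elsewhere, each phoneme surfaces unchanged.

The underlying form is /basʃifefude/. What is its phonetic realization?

[basʃivevude]

/b/ (word-initial): no rule targets it → [b].
/a/ (between /b/ and /s/) is unaffected → [a].
/s/ (between /a/ and /ʃ/): rule 2 targets it, but not between two vowels → unchanged [s].
/ʃ/ (between /s/ and /i/): rule 2 targets it, but not between two vowels → unchanged [ʃ].
/i/ (between /ʃ/ and /f/) is unaffected → [i].
/f/ meets the environment for rule 2 (between two vowels) → [v].
/e/ stays [e].
Rule 2 applies to /f/ (between /e/ and /u/: between two vowels) → [v].
/u/ stays [u].
/d/ (between /u/ and /e/) is unaffected → [d].
/e/ (word-final): no rule targets it → [e].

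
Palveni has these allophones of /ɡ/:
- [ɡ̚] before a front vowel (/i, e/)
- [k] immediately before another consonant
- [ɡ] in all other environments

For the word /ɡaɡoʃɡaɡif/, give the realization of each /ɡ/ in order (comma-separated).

[ɡ], [ɡ], [ɡ], [ɡ̚]

Occurrence 1 (position 1): no conditioning environment matches → elsewhere allophone [ɡ].
Occurrence 2 (position 3): no conditioning environment matches → elsewhere allophone [ɡ].
Occurrence 3 (position 6): no conditioning environment matches → elsewhere allophone [ɡ].
Occurrence 4 (position 8): before a front vowel (/i, e/) → [ɡ̚].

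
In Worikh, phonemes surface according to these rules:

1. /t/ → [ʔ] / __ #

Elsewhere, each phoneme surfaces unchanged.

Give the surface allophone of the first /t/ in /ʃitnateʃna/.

[t]

/t/ — between /i/ and /n/; rule 1 does not apply here → [t].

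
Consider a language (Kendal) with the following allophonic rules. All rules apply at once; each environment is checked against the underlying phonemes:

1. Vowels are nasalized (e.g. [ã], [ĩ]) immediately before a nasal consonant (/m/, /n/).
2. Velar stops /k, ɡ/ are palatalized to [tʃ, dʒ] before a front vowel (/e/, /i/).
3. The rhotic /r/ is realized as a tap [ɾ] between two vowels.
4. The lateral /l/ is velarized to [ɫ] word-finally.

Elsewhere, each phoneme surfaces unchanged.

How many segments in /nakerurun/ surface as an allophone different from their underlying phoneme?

Segments that undergo a rule: /k/ → [tʃ] (rule 2); /r/ → [ɾ] (rule 3); /r/ → [ɾ] (rule 3); /u/ → [ũ] (rule 1).
All other segments surface unchanged.

4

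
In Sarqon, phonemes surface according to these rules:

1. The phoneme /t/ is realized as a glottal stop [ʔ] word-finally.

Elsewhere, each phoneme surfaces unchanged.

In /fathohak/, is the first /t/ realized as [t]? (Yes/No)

Yes

/t/ — between /a/ and /h/; rule 1 does not apply here → [t].
The actual realization is [t], which matches [t].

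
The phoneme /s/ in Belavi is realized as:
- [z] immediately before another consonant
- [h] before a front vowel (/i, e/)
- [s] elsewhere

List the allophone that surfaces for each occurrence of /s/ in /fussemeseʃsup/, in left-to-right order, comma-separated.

[z], [h], [h], [s]

Occurrence 1 (position 3): immediately before another consonant → [z].
Occurrence 2 (position 4): before a front vowel (/i, e/) → [h].
Occurrence 3 (position 8): before a front vowel (/i, e/) → [h].
Occurrence 4 (position 11): no conditioning environment matches → elsewhere allophone [s].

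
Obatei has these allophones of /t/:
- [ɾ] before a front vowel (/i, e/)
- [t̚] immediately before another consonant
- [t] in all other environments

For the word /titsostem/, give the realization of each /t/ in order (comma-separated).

[ɾ], [t̚], [ɾ]

Occurrence 1 (position 1): before a front vowel (/i, e/) → [ɾ].
Occurrence 2 (position 3): immediately before another consonant → [t̚].
Occurrence 3 (position 7): before a front vowel (/i, e/) → [ɾ].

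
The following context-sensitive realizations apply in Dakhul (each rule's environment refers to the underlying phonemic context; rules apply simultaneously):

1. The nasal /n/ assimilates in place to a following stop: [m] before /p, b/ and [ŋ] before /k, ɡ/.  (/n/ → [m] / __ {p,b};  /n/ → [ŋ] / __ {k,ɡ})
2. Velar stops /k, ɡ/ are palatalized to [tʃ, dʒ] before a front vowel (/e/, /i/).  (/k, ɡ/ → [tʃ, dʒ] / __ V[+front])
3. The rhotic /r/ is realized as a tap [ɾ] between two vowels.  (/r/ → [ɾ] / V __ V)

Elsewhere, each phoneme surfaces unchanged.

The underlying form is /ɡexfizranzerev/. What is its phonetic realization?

[dʒexfizranzeɾev]

/ɡ/ — word-initial, before a front vowel — surfaces as [dʒ] (rule 2).
/r/ — between /z/ and /a/; rule 3 does not apply here → [r].
/n/ — between /a/ and /z/; rule 1 does not apply here → [n].
/r/ (between /e/ and /e/) occurs between two vowels → [ɾ] by rule 3.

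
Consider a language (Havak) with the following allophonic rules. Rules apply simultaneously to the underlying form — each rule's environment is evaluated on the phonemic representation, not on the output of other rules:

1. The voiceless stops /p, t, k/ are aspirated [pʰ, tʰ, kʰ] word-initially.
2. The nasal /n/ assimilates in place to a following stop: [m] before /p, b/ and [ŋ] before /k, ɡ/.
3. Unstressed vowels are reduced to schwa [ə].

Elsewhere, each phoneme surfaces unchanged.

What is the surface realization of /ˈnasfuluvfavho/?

[ˈnasfələvfəvhə]

/n/ (word-initial) is in the target of rule 2 but the environment (before a labial or velar stop) is not met → [n].
/a/ (between /n/ and /s/) is in the target of rule 3 but the environment (in an unstressed syllable) is not met → [a].
/s/ — not in any rule's target class → [s].
/f/ — not in any rule's target class → [f].
Rule 3 applies to /u/ (between /f/ and /l/: in an unstressed syllable) → [ə].
/l/ — not in any rule's target class → [l].
/u/ (between /l/ and /v/) occurs in an unstressed syllable → [ə] by rule 3.
/v/ — not in any rule's target class → [v].
/f/ (between /v/ and /a/) is unaffected → [f].
Rule 3 applies to /a/ (between /f/ and /v/: in an unstressed syllable) → [ə].
/v/ stays [v].
/h/ stays [h].
/o/ — word-final, in an unstressed syllable — surfaces as [ə] (rule 3).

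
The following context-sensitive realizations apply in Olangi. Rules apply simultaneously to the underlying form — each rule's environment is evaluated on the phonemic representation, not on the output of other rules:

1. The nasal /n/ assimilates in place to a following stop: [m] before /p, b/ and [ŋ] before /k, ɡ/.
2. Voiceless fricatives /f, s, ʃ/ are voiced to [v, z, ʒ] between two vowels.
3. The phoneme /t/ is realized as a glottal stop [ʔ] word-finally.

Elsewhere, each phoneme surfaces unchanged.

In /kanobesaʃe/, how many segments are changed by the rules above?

Segments that undergo a rule: /s/ → [z] (rule 2); /ʃ/ → [ʒ] (rule 2).
All other segments surface unchanged.

2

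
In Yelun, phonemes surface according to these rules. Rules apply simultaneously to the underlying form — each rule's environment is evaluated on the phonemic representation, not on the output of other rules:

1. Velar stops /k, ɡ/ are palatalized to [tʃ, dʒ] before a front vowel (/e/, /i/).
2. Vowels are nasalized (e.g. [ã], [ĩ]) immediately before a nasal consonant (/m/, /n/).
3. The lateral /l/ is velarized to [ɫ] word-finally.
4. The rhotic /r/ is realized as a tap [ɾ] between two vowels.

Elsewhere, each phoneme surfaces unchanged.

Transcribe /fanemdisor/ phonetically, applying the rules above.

[fãnẽmdisor]

/f/ — not in any rule's target class → [f].
/a/ — between /f/ and /n/, before a nasal consonant — surfaces as [ã] (rule 2).
/n/ (between /a/ and /e/) is unaffected → [n].
/e/ (between /n/ and /m/) occurs before a nasal consonant → [ẽ] by rule 2.
/m/ — not in any rule's target class → [m].
/d/ (between /m/ and /i/) is unaffected → [d].
/i/ (between /d/ and /s/) fails the environment for rule 2, so it stays [i].
/s/ (between /i/ and /o/) is unaffected → [s].
/o/ (between /s/ and /r/) is in the target of rule 2 but the environment (before a nasal consonant) is not met → [o].
/r/ (word-final) fails the environment for rule 4, so it stays [r].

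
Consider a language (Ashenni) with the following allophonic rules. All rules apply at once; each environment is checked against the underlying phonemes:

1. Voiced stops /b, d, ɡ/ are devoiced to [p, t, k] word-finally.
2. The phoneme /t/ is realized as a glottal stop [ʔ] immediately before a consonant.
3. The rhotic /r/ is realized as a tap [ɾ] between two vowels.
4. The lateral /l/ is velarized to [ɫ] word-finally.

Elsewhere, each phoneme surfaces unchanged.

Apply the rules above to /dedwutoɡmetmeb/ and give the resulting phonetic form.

[dedwutoɡmeʔmep]

/d/ (word-initial) fails the environment for rule 1, so it stays [d].
/d/ (between /e/ and /w/): rule 1 targets it, but not word-finally → unchanged [d].
/t/ (between /u/ and /o/) is in the target of rule 2 but the environment (immediately before a consonant) is not met → [t].
/ɡ/ (between /o/ and /m/) fails the environment for rule 1, so it stays [ɡ].
/t/ meets the environment for rule 2 (immediately before a consonant) → [ʔ].
/b/ — word-final, word-finally — surfaces as [p] (rule 1).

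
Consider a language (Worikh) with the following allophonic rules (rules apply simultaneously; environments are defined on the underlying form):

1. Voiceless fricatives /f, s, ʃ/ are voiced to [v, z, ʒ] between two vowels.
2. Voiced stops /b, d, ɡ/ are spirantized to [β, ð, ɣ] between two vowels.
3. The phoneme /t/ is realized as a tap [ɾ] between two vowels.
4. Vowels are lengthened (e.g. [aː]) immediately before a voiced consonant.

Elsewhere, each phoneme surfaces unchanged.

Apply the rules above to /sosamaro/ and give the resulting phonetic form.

/s/ — word-initial; rule 1 does not apply here → [s].
/o/ (between /s/ and /s/): rule 4 targets it, but not before a voiced consonant → unchanged [o].
/s/ (between /o/ and /a/): between two vowels, so rule 1 applies → [z].
/a/ — between /s/ and /m/, before a voiced consonant — surfaces as [aː] (rule 4).
/m/ (between /a/ and /a/) is unaffected → [m].
Rule 4 applies to /a/ (between /m/ and /r/: before a voiced consonant) → [aː].
/r/ (between /a/ and /o/): no rule targets it → [r].
/o/ — word-final; rule 4 does not apply here → [o].

[sozaːmaːro]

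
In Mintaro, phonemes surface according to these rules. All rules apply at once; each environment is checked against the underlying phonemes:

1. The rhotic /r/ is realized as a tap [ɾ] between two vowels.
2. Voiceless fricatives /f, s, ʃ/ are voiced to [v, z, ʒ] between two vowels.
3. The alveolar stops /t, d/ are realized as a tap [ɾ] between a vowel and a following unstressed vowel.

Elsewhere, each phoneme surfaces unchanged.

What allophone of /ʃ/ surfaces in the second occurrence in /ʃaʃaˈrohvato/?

[ʒ]

/ʃ/ (between /a/ and /a/) occurs between two vowels → [ʒ] by rule 2.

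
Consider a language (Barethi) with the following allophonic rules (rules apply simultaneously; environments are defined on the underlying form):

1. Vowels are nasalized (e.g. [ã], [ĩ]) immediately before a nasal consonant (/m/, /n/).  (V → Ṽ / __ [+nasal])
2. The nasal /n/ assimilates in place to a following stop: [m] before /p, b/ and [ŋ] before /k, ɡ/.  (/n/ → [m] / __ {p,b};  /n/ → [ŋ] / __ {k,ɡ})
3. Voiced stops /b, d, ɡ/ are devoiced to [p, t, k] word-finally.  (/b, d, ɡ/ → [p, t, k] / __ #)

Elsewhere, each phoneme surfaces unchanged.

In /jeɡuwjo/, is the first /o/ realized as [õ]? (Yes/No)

No

/o/ — word-final; rule 1 does not apply here → [o].
The actual realization is [o], not [õ].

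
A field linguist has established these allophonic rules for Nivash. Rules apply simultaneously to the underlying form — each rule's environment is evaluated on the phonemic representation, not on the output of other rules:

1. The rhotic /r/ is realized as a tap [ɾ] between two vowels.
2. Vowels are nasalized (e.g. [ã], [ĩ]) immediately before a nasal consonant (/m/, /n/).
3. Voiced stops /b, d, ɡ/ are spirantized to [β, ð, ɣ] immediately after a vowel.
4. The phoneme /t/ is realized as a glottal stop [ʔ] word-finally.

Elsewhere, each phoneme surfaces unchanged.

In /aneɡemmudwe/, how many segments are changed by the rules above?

4

Segments that undergo a rule: /a/ → [ã] (rule 2); /ɡ/ → [ɣ] (rule 3); /e/ → [ẽ] (rule 2); /d/ → [ð] (rule 3).
All other segments surface unchanged.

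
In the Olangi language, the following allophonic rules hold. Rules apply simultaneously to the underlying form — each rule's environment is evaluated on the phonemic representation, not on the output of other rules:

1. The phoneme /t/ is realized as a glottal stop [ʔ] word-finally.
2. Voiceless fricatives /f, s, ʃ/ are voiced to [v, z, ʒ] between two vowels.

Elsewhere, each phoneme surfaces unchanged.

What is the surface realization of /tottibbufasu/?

/t/ (word-initial) fails the environment for rule 1, so it stays [t].
/t/ (between /o/ and /t/) fails the environment for rule 1, so it stays [t].
/t/ (between /t/ and /i/) is in the target of rule 1 but the environment (word-finally) is not met → [t].
/f/ (between /u/ and /a/) occurs between two vowels → [v] by rule 2.
Rule 2 applies to /s/ (between /a/ and /u/: between two vowels) → [z].

[tottibbuvazu]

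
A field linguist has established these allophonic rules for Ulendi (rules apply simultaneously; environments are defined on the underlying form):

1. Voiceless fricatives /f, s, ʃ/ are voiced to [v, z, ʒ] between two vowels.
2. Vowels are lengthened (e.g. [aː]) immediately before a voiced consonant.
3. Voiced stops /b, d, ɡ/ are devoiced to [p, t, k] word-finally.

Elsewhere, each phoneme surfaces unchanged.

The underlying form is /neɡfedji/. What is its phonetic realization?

[neːɡfeːdji]

/n/ — not in any rule's target class → [n].
Rule 2 applies to /e/ (between /n/ and /ɡ/: before a voiced consonant) → [eː].
/ɡ/ (between /e/ and /f/): rule 3 targets it, but not word-finally → unchanged [ɡ].
/f/ (between /ɡ/ and /e/) is in the target of rule 1 but the environment (between two vowels) is not met → [f].
/e/ (between /f/ and /d/) occurs before a voiced consonant → [eː] by rule 2.
/d/ (between /e/ and /j/) is in the target of rule 3 but the environment (word-finally) is not met → [d].
/j/ stays [j].
/i/ — word-final; rule 2 does not apply here → [i].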